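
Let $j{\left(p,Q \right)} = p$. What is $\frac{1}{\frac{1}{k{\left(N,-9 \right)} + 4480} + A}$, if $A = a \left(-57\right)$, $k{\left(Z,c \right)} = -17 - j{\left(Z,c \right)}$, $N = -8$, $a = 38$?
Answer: $- \frac{4471}{9684185} \approx -0.00046168$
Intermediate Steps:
$k{\left(Z,c \right)} = -17 - Z$
$A = -2166$ ($A = 38 \left(-57\right) = -2166$)
$\frac{1}{\frac{1}{k{\left(N,-9 \right)} + 4480} + A} = \frac{1}{\frac{1}{\left(-17 - -8\right) + 4480} - 2166} = \frac{1}{\frac{1}{\left(-17 + 8\right) + 4480} - 2166} = \frac{1}{\frac{1}{-9 + 4480} - 2166} = \frac{1}{\frac{1}{4471} - 2166} = \frac{1}{- \frac{9684185}{4471}} = - \frac{4471}{9684185}$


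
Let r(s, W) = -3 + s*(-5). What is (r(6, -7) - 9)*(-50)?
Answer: 2100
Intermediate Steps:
r(s, W) = -3 - 5*s
(r(6, -7) - 9)*(-50) = ((-3 - 5*6) - 9)*(-50) = ((-3 - 30) - 9)*(-50) = (-33 - 9)*(-50) = -42*(-50) = 2100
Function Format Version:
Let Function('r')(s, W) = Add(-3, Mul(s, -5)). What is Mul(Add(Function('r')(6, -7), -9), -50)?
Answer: 2100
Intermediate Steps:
Function('r')(s, W) = Add(-3, Mul(-5, s))
Mul(Add(Function('r')(6, -7), -9), -50) = Mul(Add(Add(-3, Mul(-5, 6)), -9), -50) = Mul(Add(Add(-3, -30), -9), -50) = Mul(Add(-33, -9), -50) = Mul(-42, -50) = 2100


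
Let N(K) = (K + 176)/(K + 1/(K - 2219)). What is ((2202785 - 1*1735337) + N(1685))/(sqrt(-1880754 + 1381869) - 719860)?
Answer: -60555424007681112/93253937332939933 - 420605562246*I*sqrt(498885)/466269686664699665 ≈ -0.64936 - 0.00063714*I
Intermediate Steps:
N(K) = (176 + K)/(K + 1/(-2219 + K))
((2202785 - 1*1735337) + N(1685))/(sqrt(-1880754 + 1381869) - 719860) = ((2202785 - 1*1735337) + (-390544 + 1685**2 - 2043*1685)/(1 + 1685**2 - 2219*1685))/(sqrt(-1880754 + 1381869) - 719860) = ((2202785 - 1735337) + (-390544 + 2839225 - 3442455)/(1 + 2839225 - 3739015))/(sqrt(-498885) - 719860) = (467448 - 993774/(-899789))/(I*sqrt(498885) - 719860) = (467448 - 1/899789*(-993774))/(-719860 + I*sqrt(498885)) = (467448 + 993774/899789)/(-719860 + I*sqrt(498885)) = 420605562246/(899789*(-719860 + I*sqrt(498885)))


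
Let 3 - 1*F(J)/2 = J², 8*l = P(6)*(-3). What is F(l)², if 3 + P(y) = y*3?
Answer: 3359889/1024 ≈ 3281.1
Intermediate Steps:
P(y) = -3 + 3*y (P(y) = -3 + y*3 = -3 + 3*y)
l = -45/8 (l = ((-3 + 3*6)*(-3))/8 = ((-3 + 18)*(-3))/8 = (15*(-3))/8 = (⅛)*(-45) = -45/8 ≈ -5.6250)
F(J) = 6 - 2*J²
F(l)² = (6 - 2*(-45/8)²)² = (6 - 2*2025/64)² = (6 - 2025/32)² = (-1833/32)² = 3359889/1024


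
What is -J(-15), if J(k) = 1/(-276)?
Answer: 1/276 ≈ 0.0036232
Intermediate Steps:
J(k) = -1/276
-J(-15) = -1*(-1/276) = 1/276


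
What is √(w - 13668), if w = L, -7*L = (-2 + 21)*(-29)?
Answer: 5*I*√26635/7 ≈ 116.57*I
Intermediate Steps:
L = 551/7 (L = -(-2 + 21)*(-29)/7 = -19*(-29)/7 = -⅐*(-551) = 551/7 ≈ 78.714)
w = 551/7 ≈ 78.714
√(w - 13668) = √(551/7 - 13668) = √(-95125/7) = 5*I*√26635/7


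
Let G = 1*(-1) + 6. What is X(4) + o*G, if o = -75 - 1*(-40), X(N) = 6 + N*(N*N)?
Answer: -105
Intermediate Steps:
X(N) = 6 + N**3 (X(N) = 6 + N*N**2 = 6 + N**3)
o = -35 (o = -75 + 40 = -35)
G = 5 (G = -1 + 6 = 5)
X(4) + o*G = (6 + 4**3) - 35*5 = (6 + 64) - 175 = 70 - 175 = -105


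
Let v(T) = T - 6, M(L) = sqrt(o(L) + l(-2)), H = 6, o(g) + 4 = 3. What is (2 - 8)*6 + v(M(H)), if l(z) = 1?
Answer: -42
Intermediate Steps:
o(g) = -1 (o(g) = -4 + 3 = -1)
M(L) = 0 (M(L) = sqrt(-1 + 1) = sqrt(0) = 0)
v(T) = -6 + T
(2 - 8)*6 + v(M(H)) = (2 - 8)*6 + (-6 + 0) = -6*6 - 6 = -36 - 6 = -42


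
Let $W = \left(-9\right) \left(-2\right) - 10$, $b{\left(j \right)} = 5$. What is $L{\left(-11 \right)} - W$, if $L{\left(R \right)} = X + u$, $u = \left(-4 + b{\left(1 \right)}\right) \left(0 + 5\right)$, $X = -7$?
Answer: $-10$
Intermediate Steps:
$W = 8$ ($W = 18 - 10 = 8$)
$u = 5$ ($u = \left(-4 + 5\right) \left(0 + 5\right) = 1 \cdot 5 = 5$)
$L{\left(R \right)} = -2$ ($L{\left(R \right)} = -7 + 5 = -2$)
$L{\left(-11 \right)} - W = -2 - 8 = -10$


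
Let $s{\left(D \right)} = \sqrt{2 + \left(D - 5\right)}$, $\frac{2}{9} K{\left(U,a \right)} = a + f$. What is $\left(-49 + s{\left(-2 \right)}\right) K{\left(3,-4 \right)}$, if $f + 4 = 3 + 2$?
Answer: $\frac{1323}{2} - \frac{27 i \sqrt{5}}{2} \approx 661.5 - 30.187 i$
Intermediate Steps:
$f = 1$ ($f = -4 + \left(3 + 2\right) = -4 + 5 = 1$)
$K{\left(U,a \right)} = \frac{9}{2} + \frac{9 a}{2}$ ($K{\left(U,a \right)} = \frac{9 \left(a + 1\right)}{2} = \frac{9 \left(1 + a\right)}{2} = \frac{9}{2} + \frac{9 a}{2}$)
$s{\left(D \right)} = \sqrt{-3 + D}$ ($s{\left(D \right)} = \sqrt{2 + \left(-5 + D\right)} = \sqrt{-3 + D}$)
$\left(-49 + s{\left(-2 \right)}\right) K{\left(3,-4 \right)} = \left(-49 + \sqrt{-3 - 2}\right) \left(\frac{9}{2} + \frac{9}{2} \left(-4\right)\right) = \left(-49 + \sqrt{-5}\right) \left(\frac{9}{2} - 18\right) = \left(-49 + i \sqrt{5}\right) \left(- \frac{27}{2}\right) = \frac{1323}{2} - \frac{27 i \sqrt{5}}{2}$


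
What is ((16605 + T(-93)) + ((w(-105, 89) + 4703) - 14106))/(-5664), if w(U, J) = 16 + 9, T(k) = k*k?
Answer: -1323/472 ≈ -2.8030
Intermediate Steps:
T(k) = k²
w(U, J) = 25
((16605 + T(-93)) + ((w(-105, 89) + 4703) - 14106))/(-5664) = ((16605 + (-93)²) + ((25 + 4703) - 14106))/(-5664) = ((16605 + 8649) + (4728 - 14106))*(-1/5664) = (25254 - 9378)*(-1/5664) = 15876*(-1/5664) = -1323/472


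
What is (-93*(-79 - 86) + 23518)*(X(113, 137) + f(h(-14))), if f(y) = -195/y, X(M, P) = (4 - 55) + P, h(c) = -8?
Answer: 34316029/8 ≈ 4.2895e+6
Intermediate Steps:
X(M, P) = -51 + P
(-93*(-79 - 86) + 23518)*(X(113, 137) + f(h(-14))) = (-93*(-79 - 86) + 23518)*((-51 + 137) - 195/(-8)) = (-93*(-165) + 23518)*(86 - 195*(-⅛)) = (15345 + 23518)*(86 + 195/8) = 38863*(883/8) = 34316029/8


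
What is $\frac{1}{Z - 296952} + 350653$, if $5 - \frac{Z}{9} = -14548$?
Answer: $\frac{58199631674}{165975} \approx 3.5065 \cdot 10^{5}$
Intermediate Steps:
$Z = 130977$ ($Z = 45 - -130932 = 45 + 130932 = 130977$)
$\frac{1}{Z - 296952} + 350653 = \frac{1}{130977 - 296952} + 350653 = \frac{1}{-165975} + 350653 = - \frac{1}{165975} + 350653 = \frac{58199631674}{165975}$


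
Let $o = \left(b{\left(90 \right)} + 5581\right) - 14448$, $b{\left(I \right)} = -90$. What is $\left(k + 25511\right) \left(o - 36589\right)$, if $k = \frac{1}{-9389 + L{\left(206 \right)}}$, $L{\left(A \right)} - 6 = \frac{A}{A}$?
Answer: $- \frac{5450585489373}{4691} \approx -1.1619 \cdot 10^{9}$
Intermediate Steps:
$L{\left(A \right)} = 7$ ($L{\left(A \right)} = 6 + \frac{A}{A} = 6 + 1 = 7$)
$k = - \frac{1}{9382}$ ($k = \frac{1}{-9389 + 7} = \frac{1}{-9382} = - \frac{1}{9382} \approx -0.00010659$)
$o = -8957$ ($o = \left(-90 + 5581\right) - 14448 = 5491 - 14448 = -8957$)
$\left(k + 25511\right) \left(o - 36589\right) = \left(- \frac{1}{9382} + 25511\right) \left(-8957 - 36589\right) = \frac{239344201}{9382} \left(-45546\right) = - \frac{5450585489373}{4691}$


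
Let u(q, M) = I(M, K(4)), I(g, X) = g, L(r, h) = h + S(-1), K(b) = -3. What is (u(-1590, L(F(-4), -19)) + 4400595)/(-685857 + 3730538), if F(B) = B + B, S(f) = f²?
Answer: 4400577/3044681 ≈ 1.4453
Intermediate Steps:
F(B) = 2*B
L(r, h) = 1 + h (L(r, h) = h + (-1)² = h + 1 = 1 + h)
u(q, M) = M
(u(-1590, L(F(-4), -19)) + 4400595)/(-685857 + 3730538) = ((1 - 19) + 4400595)/(-685857 + 3730538) = (-18 + 4400595)/3044681 = 4400577*(1/3044681) = 4400577/3044681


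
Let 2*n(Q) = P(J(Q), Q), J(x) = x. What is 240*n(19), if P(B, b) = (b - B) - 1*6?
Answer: -720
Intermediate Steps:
P(B, b) = -6 + b - B (P(B, b) = (b - B) - 6 = -6 + b - B)
n(Q) = -3 (n(Q) = (-6 + Q - Q)/2 = (½)*(-6) = -3)
240*n(19) = 240*(-3) = -720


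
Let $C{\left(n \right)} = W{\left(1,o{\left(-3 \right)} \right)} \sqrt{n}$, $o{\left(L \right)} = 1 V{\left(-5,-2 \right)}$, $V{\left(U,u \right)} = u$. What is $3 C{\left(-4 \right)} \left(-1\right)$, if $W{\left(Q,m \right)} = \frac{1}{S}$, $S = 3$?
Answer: $- 2 i \approx - 2.0 i$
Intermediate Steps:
$o{\left(L \right)} = -2$ ($o{\left(L \right)} = 1 \left(-2\right) = -2$)
$W{\left(Q,m \right)} = \frac{1}{3}$
$C{\left(n \right)} = \frac{\sqrt{n}}{3}$
$3 C{\left(-4 \right)} \left(-1\right) = 3 \frac{\sqrt{-4}}{3} \left(-1\right) = 3 \frac{2 i}{3} \left(-1\right) = 2 i \left(-1\right) = - 2 i$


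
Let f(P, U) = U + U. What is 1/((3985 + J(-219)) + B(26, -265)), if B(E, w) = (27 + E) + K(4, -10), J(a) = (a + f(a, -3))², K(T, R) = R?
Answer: 1/54653 ≈ 1.8297e-5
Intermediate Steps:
f(P, U) = 2*U
J(a) = (-6 + a)² (J(a) = (a + 2*(-3))² = (a - 6)² = (-6 + a)²)
B(E, w) = 17 + E (B(E, w) = (27 + E) - 10 = 17 + E)
1/((3985 + J(-219)) + B(26, -265)) = 1/((3985 + (-6 - 219)²) + (17 + 26)) = 1/((3985 + (-225)²) + 43) = 1/((3985 + 50625) + 43) = 1/(54610 + 43) = 1/54653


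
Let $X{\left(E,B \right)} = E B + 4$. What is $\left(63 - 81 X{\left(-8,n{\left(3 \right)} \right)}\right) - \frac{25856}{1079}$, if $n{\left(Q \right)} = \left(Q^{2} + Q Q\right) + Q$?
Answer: $\frac{14375557}{1079} \approx 13323.0$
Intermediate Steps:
$n{\left(Q \right)} = Q + 2 Q^{2}$ ($n{\left(Q \right)} = \left(Q^{2} + Q^{2}\right) + Q = 2 Q^{2} + Q = Q + 2 Q^{2}$)
$X{\left(E,B \right)} = 4 + B E$ ($X{\left(E,B \right)} = B E + 4 = 4 + B E$)
$\left(63 - 81 X{\left(-8,n{\left(3 \right)} \right)}\right) - \frac{25856}{1079} = \left(63 - 81 \left(4 + 3 \left(1 + 2 \cdot 3\right) \left(-8\right)\right)\right) - \frac{25856}{1079} = \left(63 - 81 \left(4 + 3 \left(1 + 6\right) \left(-8\right)\right)\right) - \frac{25856}{1079} = \left(63 - 81 \left(4 + 3 \cdot 7 \left(-8\right)\right)\right) - \frac{25856}{1079} = \left(63 - 81 \left(4 + 21 \left(-8\right)\right)\right) - \frac{25856}{1079} = \left(63 - 81 \left(4 - 168\right)\right) - \frac{25856}{1079} = \left(63 - -13284\right) - \frac{25856}{1079} = \left(63 + 13284\right) - \frac{25856}{1079} = 13347 - \frac{25856}{1079} = \frac{14375557}{1079}$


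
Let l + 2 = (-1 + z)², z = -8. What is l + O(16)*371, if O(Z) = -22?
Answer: -8083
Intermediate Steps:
l = 79 (l = -2 + (-1 - 8)² = -2 + (-9)² = -2 + 81 = 79)
l + O(16)*371 = 79 - 22*371 = 79 - 8162 = -8083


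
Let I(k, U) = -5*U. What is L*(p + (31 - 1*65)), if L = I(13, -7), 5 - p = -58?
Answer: 1015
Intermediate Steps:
p = 63 (p = 5 - 1*(-58) = 5 + 58 = 63)
L = 35 (L = -5*(-7) = 35)
L*(p + (31 - 1*65)) = 35*(63 + (31 - 1*65)) = 35*(63 + (31 - 65)) = 35*(63 - 34) = 35*29 = 1015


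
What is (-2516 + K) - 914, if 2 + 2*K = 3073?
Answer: -3789/2 ≈ -1894.5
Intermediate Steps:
K = 3071/2 (K = -1 + (1/2)*3073 = -1 + 3073/2 = 3071/2 ≈ 1535.5)
(-2516 + K) - 914 = (-2516 + 3071/2) - 914 = -1961/2 - 914 = -3789/2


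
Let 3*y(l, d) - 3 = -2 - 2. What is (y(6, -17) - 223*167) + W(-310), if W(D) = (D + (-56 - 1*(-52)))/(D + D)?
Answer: -34633969/930 ≈ -37241.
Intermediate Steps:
W(D) = (-4 + D)/(2*D) (W(D) = (D + (-56 + 52))/((2*D)) = (D - 4)*(1/(2*D)) = (-4 + D)*(1/(2*D)) = (-4 + D)/(2*D))
y(l, d) = -1/3 (y(l, d) = 1 + (-2 - 2)/3 = 1 + (1/3)*(-4) = 1 - 4/3 = -1/3)
(y(6, -17) - 223*167) + W(-310) = (-1/3 - 223*167) + (1/2)*(-4 - 310)/(-310) = (-1/3 - 37241) + (1/2)*(-1/310)*(-314) = -111724/3 + 157/310 = -34633969/930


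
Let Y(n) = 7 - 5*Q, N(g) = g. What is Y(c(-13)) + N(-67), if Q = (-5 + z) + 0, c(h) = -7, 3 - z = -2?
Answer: -60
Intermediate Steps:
z = 5 (z = 3 - 1*(-2) = 3 + 2 = 5)
Q = 0 (Q = (-5 + 5) + 0 = 0 + 0 = 0)
Y(n) = 7 (Y(n) = 7 - 5*0 = 7 + 0 = 7)
Y(c(-13)) + N(-67) = 7 - 67 = -60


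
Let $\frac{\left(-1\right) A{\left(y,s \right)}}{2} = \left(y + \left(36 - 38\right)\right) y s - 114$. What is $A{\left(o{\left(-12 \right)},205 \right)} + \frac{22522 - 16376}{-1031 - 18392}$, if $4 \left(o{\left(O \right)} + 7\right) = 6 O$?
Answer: $- \frac{5370892952}{19423} \approx -2.7652 \cdot 10^{5}$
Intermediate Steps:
$o{\left(O \right)} = -7 + \frac{3 O}{2}$ ($o{\left(O \right)} = -7 + \frac{6 O}{4} = -7 + \frac{3 O}{2}$)
$A{\left(y,s \right)} = 228 - 2 s y \left(-2 + y\right)$ ($A{\left(y,s \right)} = - 2 \left(\left(y + \left(36 - 38\right)\right) y s - 114\right) = - 2 \left(\left(y - 2\right) y s - 114\right) = - 2 \left(\left(-2 + y\right) y s - 114\right) = - 2 \left(y \left(-2 + y\right) s - 114\right) = - 2 \left(s y \left(-2 + y\right) - 114\right) = - 2 \left(-114 + s y \left(-2 + y\right)\right) = 228 - 2 s y \left(-2 + y\right)$)
$A{\left(o{\left(-12 \right)},205 \right)} + \frac{22522 - 16376}{-1031 - 18392} = \left(228 - 410 \left(-7 + \frac{3}{2} \left(-12\right)\right)^{2} + 4 \cdot 205 \left(-7 + \frac{3}{2} \left(-12\right)\right)\right) + \frac{22522 - 16376}{-1031 - 18392} = \left(228 - 410 \left(-7 - 18\right)^{2} + 4 \cdot 205 \left(-7 - 18\right)\right) + \frac{6146}{-19423} = \left(228 - 410 \left(-25\right)^{2} + 4 \cdot 205 \left(-25\right)\right) + 6146 \left(- \frac{1}{19423}\right) = \left(228 - 410 \cdot 625 - 20500\right) - \frac{6146}{19423} = \left(228 - 256250 - 20500\right) - \frac{6146}{19423} = -276522 - \frac{6146}{19423} = - \frac{5370892952}{19423}$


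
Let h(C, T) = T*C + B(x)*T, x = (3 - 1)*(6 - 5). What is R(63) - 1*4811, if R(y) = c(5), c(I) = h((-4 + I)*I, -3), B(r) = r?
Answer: -4832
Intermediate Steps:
x = 2 (x = 2*1 = 2)
h(C, T) = 2*T + C*T (h(C, T) = T*C + 2*T = C*T + 2*T = 2*T + C*T)
c(I) = -6 - 3*I*(-4 + I) (c(I) = -3*(2 + (-4 + I)*I) = -3*(2 + I*(-4 + I)) = -6 - 3*I*(-4 + I))
R(y) = -21 (R(y) = -6 - 3*5*(-4 + 5) = -6 - 3*5*1 = -6 - 15 = -21)
R(63) - 1*4811 = -21 - 1*4811 = -21 - 4811 = -4832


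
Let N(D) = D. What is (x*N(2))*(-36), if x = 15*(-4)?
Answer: 4320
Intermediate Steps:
x = -60
(x*N(2))*(-36) = -60*2*(-36) = -120*(-36) = 4320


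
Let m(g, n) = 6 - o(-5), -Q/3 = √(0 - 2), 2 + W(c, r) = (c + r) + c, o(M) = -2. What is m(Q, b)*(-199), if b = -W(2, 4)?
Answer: -1592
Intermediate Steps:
W(c, r) = -2 + r + 2*c (W(c, r) = -2 + ((c + r) + c) = -2 + (r + 2*c) = -2 + r + 2*c)
b = -6 (b = -(-2 + 4 + 2*2) = -(-2 + 4 + 4) = -1*6 = -6)
Q = -3*I*√2 (Q = -3*√(0 - 2) = -3*I*√2 ≈ -4.2426*I)
m(g, n) = 8 (m(g, n) = 6 - 1*(-2) = 6 + 2 = 8)
m(Q, b)*(-199) = 8*(-199) = -1592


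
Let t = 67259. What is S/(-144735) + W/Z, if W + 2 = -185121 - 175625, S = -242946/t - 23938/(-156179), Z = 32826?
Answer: -91410976102683788798/8317892896513066785 ≈ -10.990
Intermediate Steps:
S = -36333017392/10504443361 (S = -242946/67259 - 23938/(-156179) = -242946*1/67259 - 23938*(-1/156179) = -242946/67259 + 23938/156179 = -36333017392/10504443361 ≈ -3.4588)
W = -360748 (W = -2 + (-185121 - 175625) = -2 - 360746 = -360748)
S/(-144735) + W/Z = -36333017392/10504443361/(-144735) - 360748/32826 = -36333017392/10504443361*(-1/144735) - 360748*1/32826 = 36333017392/1520360609854335 - 180374/16413 = -91410976102683788798/8317892896513066785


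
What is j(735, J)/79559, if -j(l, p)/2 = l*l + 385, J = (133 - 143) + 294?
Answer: -1081220/79559 ≈ -13.590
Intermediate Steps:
J = 284 (J = -10 + 294 = 284)
j(l, p) = -770 - 2*l**2 (j(l, p) = -2*(l*l + 385) = -2*(l**2 + 385) = -2*(385 + l**2) = -770 - 2*l**2)
j(735, J)/79559 = (-770 - 2*735**2)/79559 = (-770 - 2*540225)*(1/79559) = (-770 - 1080450)*(1/79559) = -1081220*1/79559 = -1081220/79559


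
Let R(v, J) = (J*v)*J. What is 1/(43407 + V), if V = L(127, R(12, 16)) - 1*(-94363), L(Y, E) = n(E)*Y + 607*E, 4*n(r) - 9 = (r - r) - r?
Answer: 4/7620895 ≈ 5.2487e-7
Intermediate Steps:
R(v, J) = v*J**2
n(r) = 9/4 - r/4 (n(r) = 9/4 + ((r - r) - r)/4 = 9/4 + (0 - r)/4 = 9/4 + (-r)/4 = 9/4 - r/4)
L(Y, E) = 607*E + Y*(9/4 - E/4) (L(Y, E) = (9/4 - E/4)*Y + 607*E = Y*(9/4 - E/4) + 607*E = 607*E + Y*(9/4 - E/4))
V = 7447267/4 (V = (607*(12*16**2) - 1/4*127*(-9 + 12*16**2)) - 1*(-94363) = (607*(12*256) - 1/4*127*(-9 + 12*256)) + 94363 = (607*3072 - 1/4*127*(-9 + 3072)) + 94363 = (1864704 - 1/4*127*3063) + 94363 = (1864704 - 389001/4) + 94363 = 7069815/4 + 94363 = 7447267/4 ≈ 1.8618e+6)
1/(43407 + V) = 1/(43407 + 7447267/4) = 1/(7620895/4) = 4/7620895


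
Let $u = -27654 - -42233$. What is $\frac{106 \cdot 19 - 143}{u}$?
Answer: $\frac{1871}{14579} \approx 0.12834$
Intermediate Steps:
$u = 14579$ ($u = -27654 + 42233 = 14579$)
$\frac{106 \cdot 19 - 143}{u} = \frac{106 \cdot 19 - 143}{14579} = \left(2014 - 143\right) \frac{1}{14579} = 1871 \cdot \frac{1}{14579} = \frac{1871}{14579}$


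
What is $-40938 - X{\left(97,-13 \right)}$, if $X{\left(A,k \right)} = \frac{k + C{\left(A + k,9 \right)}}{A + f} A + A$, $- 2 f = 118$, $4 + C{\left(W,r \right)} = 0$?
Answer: $- \frac{1557681}{38} \approx -40992.0$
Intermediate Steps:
$C{\left(W,r \right)} = -4$ ($C{\left(W,r \right)} = -4 + 0 = -4$)
$f = -59$ ($f = \left(- \frac{1}{2}\right) 118 = -59$)
$X{\left(A,k \right)} = A + \frac{A \left(-4 + k\right)}{-59 + A}$ ($X{\left(A,k \right)} = \frac{k - 4}{A - 59} A + A = \frac{-4 + k}{-59 + A} A + A = \frac{A \left(-4 + k\right)}{-59 + A} + A = A + \frac{A \left(-4 + k\right)}{-59 + A}$)
$-40938 - X{\left(97,-13 \right)} = -40938 - \frac{97 \left(-63 + 97 - 13\right)}{-59 + 97} = -40938 - 97 \cdot \frac{1}{38} \cdot 21 = -40938 - \frac{2037}{38} = - \frac{1557681}{38}$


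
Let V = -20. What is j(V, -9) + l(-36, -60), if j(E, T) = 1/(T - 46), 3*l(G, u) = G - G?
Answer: -1/55 ≈ -0.018182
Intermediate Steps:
l(G, u) = 0 (l(G, u) = (G - G)/3 = (⅓)*0 = 0)
j(E, T) = 1/(-46 + T)
j(V, -9) + l(-36, -60) = 1/(-46 - 9) + 0 = 1/(-55) + 0 = -1/55 + 0 = -1/55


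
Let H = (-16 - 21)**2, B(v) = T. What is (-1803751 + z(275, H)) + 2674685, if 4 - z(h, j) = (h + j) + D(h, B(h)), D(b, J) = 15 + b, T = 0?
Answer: 869004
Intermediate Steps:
B(v) = 0
H = 1369 (H = (-37)**2 = 1369)
z(h, j) = -11 - j - 2*h (z(h, j) = 4 - ((h + j) + (15 + h)) = 4 - (15 + j + 2*h) = 4 + (-15 - j - 2*h) = -11 - j - 2*h)
(-1803751 + z(275, H)) + 2674685 = (-1803751 + (-11 - 1*1369 - 2*275)) + 2674685 = (-1803751 + (-11 - 1369 - 550)) + 2674685 = (-1803751 - 1930) + 2674685 = -1805681 + 2674685 = 869004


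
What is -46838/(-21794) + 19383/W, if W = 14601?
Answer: 184385790/53035699 ≈ 3.4766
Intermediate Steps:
-46838/(-21794) + 19383/W = -46838/(-21794) + 19383/14601 = -46838*(-1/21794) + 19383*(1/14601) = 23419/10897 + 6461/4867 = 184385790/53035699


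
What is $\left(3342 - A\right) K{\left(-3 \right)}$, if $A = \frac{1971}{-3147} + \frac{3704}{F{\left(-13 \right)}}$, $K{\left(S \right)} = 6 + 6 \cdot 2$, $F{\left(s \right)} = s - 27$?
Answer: $\frac{324319716}{5245} \approx 61834.0$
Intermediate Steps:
$F{\left(s \right)} = -27 + s$ ($F{\left(s \right)} = s - 27 = -27 + s$)
$K{\left(S \right)} = 18$ ($K{\left(S \right)} = 6 + 12 = 18$)
$A = - \frac{488972}{5245}$ ($A = \frac{1971}{-3147} + \frac{3704}{-27 - 13} = 1971 \left(- \frac{1}{3147}\right) + \frac{3704}{-40} = - \frac{657}{1049} + 3704 \left(- \frac{1}{40}\right) = - \frac{657}{1049} - \frac{463}{5} = - \frac{488972}{5245} \approx -93.226$)
$\left(3342 - A\right) K{\left(-3 \right)} = \left(3342 - - \frac{488972}{5245}\right) 18 = \left(3342 + \frac{488972}{5245}\right) 18 = \frac{18017762}{5245} \cdot 18 = \frac{324319716}{5245}$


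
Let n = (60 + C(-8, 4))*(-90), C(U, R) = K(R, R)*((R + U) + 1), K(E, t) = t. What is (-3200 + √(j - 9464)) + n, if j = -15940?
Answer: -7520 + 2*I*√6351 ≈ -7520.0 + 159.39*I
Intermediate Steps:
C(U, R) = R*(1 + R + U) (C(U, R) = R*((R + U) + 1) = R*(1 + R + U))
n = -4320 (n = (60 + 4*(1 + 4 - 8))*(-90) = (60 + 4*(-3))*(-90) = (60 - 12)*(-90) = 48*(-90) = -4320)
(-3200 + √(j - 9464)) + n = (-3200 + √(-15940 - 9464)) - 4320 = (-3200 + √(-25404)) - 4320 = (-3200 + 2*I*√6351) - 4320 = -7520 + 2*I*√6351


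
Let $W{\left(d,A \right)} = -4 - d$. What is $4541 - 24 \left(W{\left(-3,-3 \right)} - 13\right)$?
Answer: $4877$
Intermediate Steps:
$4541 - 24 \left(W{\left(-3,-3 \right)} - 13\right) = 4541 - 24 \left(\left(-4 - -3\right) - 13\right) = 4541 - 24 \left(\left(-4 + 3\right) - 13\right) = 4541 - 24 \left(-1 - 13\right) = 4541 - -336 = 4541 + 336 = 4877$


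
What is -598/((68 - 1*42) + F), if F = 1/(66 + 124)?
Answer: -113620/4941 ≈ -22.995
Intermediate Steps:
F = 1/190 ≈ 0.0052632
-598/((68 - 1*42) + F) = -598/((68 - 1*42) + 1/190) = -598/((68 - 42) + 1/190) = -598/(26 + 1/190) = -598/(4941/190) = (190/4941)*(-598) = -113620/4941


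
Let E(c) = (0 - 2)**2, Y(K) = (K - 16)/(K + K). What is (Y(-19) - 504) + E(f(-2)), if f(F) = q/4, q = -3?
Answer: -18965/38 ≈ -499.08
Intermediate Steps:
Y(K) = (-16 + K)/(2*K) (Y(K) = (-16 + K)/((2*K)) = (-16 + K)*(1/(2*K)) = (-16 + K)/(2*K))
f(F) = -3/4
E(c) = 4 (E(c) = (-2)**2 = 4)
(Y(-19) - 504) + E(f(-2)) = ((1/2)*(-16 - 19)/(-19) - 504) + 4 = ((1/2)*(-1/19)*(-35) - 504) + 4 = (35/38 - 504) + 4 = -19117/38 + 4 = -18965/38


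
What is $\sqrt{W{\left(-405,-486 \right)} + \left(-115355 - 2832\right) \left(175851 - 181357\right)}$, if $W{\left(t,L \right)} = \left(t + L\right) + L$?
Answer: $\sqrt{650736245} \approx 25510.0$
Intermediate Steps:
$W{\left(t,L \right)} = t + 2 L$ ($W{\left(t,L \right)} = \left(L + t\right) + L = t + 2 L$)
$\sqrt{W{\left(-405,-486 \right)} + \left(-115355 - 2832\right) \left(175851 - 181357\right)} = \sqrt{\left(-405 + 2 \left(-486\right)\right) + \left(-115355 - 2832\right) \left(175851 - 181357\right)} = \sqrt{\left(-405 - 972\right) - -650737622} = \sqrt{-1377 + 650737622} = \sqrt{650736245}$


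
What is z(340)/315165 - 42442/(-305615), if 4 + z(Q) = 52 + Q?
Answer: 539792462/3852766059 ≈ 0.14011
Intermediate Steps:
z(Q) = 48 + Q (z(Q) = -4 + (52 + Q) = 48 + Q)
z(340)/315165 - 42442/(-305615) = (48 + 340)/315165 - 42442/(-305615) = 388*(1/315165) - 42442*(-1/305615) = 388/315165 + 42442/305615 = 539792462/3852766059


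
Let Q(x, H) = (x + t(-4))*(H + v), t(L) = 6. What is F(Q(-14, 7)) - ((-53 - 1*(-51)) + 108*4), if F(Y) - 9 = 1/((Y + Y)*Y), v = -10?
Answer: -484991/1152 ≈ -421.00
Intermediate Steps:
Q(x, H) = (-10 + H)*(6 + x) (Q(x, H) = (x + 6)*(H - 10) = (6 + x)*(-10 + H) = (-10 + H)*(6 + x))
F(Y) = 9 + 1/(2*Y²) (F(Y) = 9 + 1/((Y + Y)*Y) = 9 + 1/(((2*Y))*Y) = 9 + (1/(2*Y))/Y = 9 + 1/(2*Y²))
F(Q(-14, 7)) - ((-53 - 1*(-51)) + 108*4) = (9 + 1/(2*(-60 - 10*(-14) + 6*7 + 7*(-14))²)) - ((-53 - 1*(-51)) + 108*4) = (9 + 1/(2*(-60 + 140 + 42 - 98)²)) - ((-53 + 51) + 432) = (9 + (½)/24²) - (-2 + 432) = (9 + (½)*(1/576)) - 1*430 = (9 + 1/1152) - 430 = 10369/1152 - 430 = -484991/1152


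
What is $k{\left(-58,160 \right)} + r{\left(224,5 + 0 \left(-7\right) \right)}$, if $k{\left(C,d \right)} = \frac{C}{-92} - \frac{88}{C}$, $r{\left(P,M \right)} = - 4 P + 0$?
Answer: $- \frac{1192399}{1334} \approx -893.85$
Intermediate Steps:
$r{\left(P,M \right)} = - 4 P$
$k{\left(C,d \right)} = - \frac{88}{C} - \frac{C}{92}$ ($k{\left(C,d \right)} = C \left(- \frac{1}{92}\right) - \frac{88}{C} = - \frac{C}{92} - \frac{88}{C} = - \frac{88}{C} - \frac{C}{92}$)
$k{\left(-58,160 \right)} + r{\left(224,5 + 0 \left(-7\right) \right)} = \left(- \frac{88}{-58} - - \frac{29}{46}\right) - 896 = \left(\left(-88\right) \left(- \frac{1}{58}\right) + \frac{29}{46}\right) - 896 = \left(\frac{44}{29} + \frac{29}{46}\right) - 896 = \frac{2865}{1334} - 896 = - \frac{1192399}{1334}$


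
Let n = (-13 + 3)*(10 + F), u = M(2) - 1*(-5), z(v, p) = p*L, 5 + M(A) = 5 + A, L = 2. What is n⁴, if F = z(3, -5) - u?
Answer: 24010000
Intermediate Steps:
M(A) = A (M(A) = -5 + (5 + A) = A)
z(v, p) = 2*p (z(v, p) = p*2 = 2*p)
u = 7 (u = 2 - 1*(-5) = 2 + 5 = 7)
F = -17 (F = 2*(-5) - 1*7 = -10 - 7 = -17)
n = 70 (n = (-13 + 3)*(10 - 17) = -10*(-7) = 70)
n⁴ = 70⁴ = 24010000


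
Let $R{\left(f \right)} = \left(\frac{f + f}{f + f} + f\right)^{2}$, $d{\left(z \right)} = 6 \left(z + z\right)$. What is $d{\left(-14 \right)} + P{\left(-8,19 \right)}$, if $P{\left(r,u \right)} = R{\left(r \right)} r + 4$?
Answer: $-556$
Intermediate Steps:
$d{\left(z \right)} = 12 z$ ($d{\left(z \right)} = 6 \cdot 2 z = 12 z$)
$R{\left(f \right)} = \left(1 + f\right)^{2}$ ($R{\left(f \right)} = \left(\frac{2 f}{2 f} + f\right)^{2} = \left(2 f \frac{1}{2 f} + f\right)^{2} = \left(1 + f\right)^{2}$)
$P{\left(r,u \right)} = 4 + r \left(1 + r\right)^{2}$ ($P{\left(r,u \right)} = \left(1 + r\right)^{2} r + 4 = r \left(1 + r\right)^{2} + 4 = 4 + r \left(1 + r\right)^{2}$)
$d{\left(-14 \right)} + P{\left(-8,19 \right)} = 12 \left(-14\right) + \left(4 - 8 \left(1 - 8\right)^{2}\right) = -168 + \left(4 - 8 \left(-7\right)^{2}\right) = -168 + \left(4 - 392\right) = -168 - 388 = -556$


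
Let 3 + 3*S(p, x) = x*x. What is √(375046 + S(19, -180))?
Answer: √385845 ≈ 621.16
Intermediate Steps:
S(p, x) = -1 + x²/3 (S(p, x) = -1 + (x*x)/3 = -1 + x²/3)
√(375046 + S(19, -180)) = √(375046 + (-1 + (⅓)*(-180)²)) = √(375046 + (-1 + (⅓)*32400)) = √(375046 + (-1 + 10800)) = √(375046 + 10799) = √385845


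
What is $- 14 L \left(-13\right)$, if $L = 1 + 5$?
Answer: $1092$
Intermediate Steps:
$L = 6$
$- 14 L \left(-13\right) = - 14 \cdot 6 \left(-13\right) = \left(-14\right) \left(-78\right) = 1092$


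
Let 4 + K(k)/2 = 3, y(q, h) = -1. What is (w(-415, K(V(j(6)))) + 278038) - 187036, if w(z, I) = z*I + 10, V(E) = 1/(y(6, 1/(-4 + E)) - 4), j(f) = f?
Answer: 91842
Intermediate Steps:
V(E) = -1/5 (V(E) = 1/(-1 - 4) = 1/(-5) = -1/5)
K(k) = -2 (K(k) = -8 + 2*3 = -8 + 6 = -2)
w(z, I) = 10 + I*z (w(z, I) = I*z + 10 = 10 + I*z)
(w(-415, K(V(j(6)))) + 278038) - 187036 = ((10 - 2*(-415)) + 278038) - 187036 = ((10 + 830) + 278038) - 187036 = (840 + 278038) - 187036 = 278878 - 187036 = 91842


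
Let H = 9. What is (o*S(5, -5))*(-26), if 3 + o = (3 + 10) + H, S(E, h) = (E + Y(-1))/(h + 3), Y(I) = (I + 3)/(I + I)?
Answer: 988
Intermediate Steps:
Y(I) = (3 + I)/(2*I) (Y(I) = (3 + I)/((2*I)) = (3 + I)*(1/(2*I)) = (3 + I)/(2*I))
S(E, h) = (-1 + E)/(3 + h) (S(E, h) = (E + (½)*(3 - 1)/(-1))/(h + 3) = (E + (½)*(-1)*2)/(3 + h) = (E - 1)/(3 + h) = (-1 + E)/(3 + h))
o = 19 (o = -3 + ((3 + 10) + 9) = -3 + (13 + 9) = -3 + 22 = 19)
(o*S(5, -5))*(-26) = (19*((-1 + 5)/(3 - 5)))*(-26) = (19*(4/(-2)))*(-26) = (19*(-½*4))*(-26) = (19*(-2))*(-26) = -38*(-26) = 988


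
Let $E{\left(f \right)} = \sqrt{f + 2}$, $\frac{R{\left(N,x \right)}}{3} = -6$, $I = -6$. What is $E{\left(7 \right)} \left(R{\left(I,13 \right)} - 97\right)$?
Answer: $-345$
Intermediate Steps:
$R{\left(N,x \right)} = -18$ ($R{\left(N,x \right)} = 3 \left(-6\right) = -18$)
$E{\left(f \right)} = \sqrt{2 + f}$
$E{\left(7 \right)} \left(R{\left(I,13 \right)} - 97\right) = \sqrt{2 + 7} \left(-18 - 97\right) = \sqrt{9} \left(-115\right) = 3 \left(-115\right) = -345$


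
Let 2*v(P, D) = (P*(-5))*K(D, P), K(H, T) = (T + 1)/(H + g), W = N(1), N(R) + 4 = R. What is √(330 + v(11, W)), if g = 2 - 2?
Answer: 2*√110 ≈ 20.976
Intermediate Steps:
N(R) = -4 + R
W = -3 (W = -4 + 1 = -3)
g = 0
K(H, T) = (1 + T)/H (K(H, T) = (T + 1)/(H + 0) = (1 + T)/H)
v(P, D) = -5*P*(1 + P)/(2*D) (v(P, D) = ((P*(-5))*((1 + P)/D))/2 = ((-5*P)*((1 + P)/D))/2 = (-5*P*(1 + P)/D)/2 = -5*P*(1 + P)/(2*D))
√(330 + v(11, W)) = √(330 - 5/2*11*(1 + 11)/(-3)) = √(330 - 5/2*11*(-⅓)*12) = √(330 + 110) = √440 = 2*√110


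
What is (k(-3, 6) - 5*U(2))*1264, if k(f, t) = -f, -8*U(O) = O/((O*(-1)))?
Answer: 3002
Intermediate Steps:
U(O) = 1/8 (U(O) = -O/(8*(O*(-1))) = -O/(8*((-O))) = -O*(-1/O)/8 = -1/8*(-1) = 1/8)
(k(-3, 6) - 5*U(2))*1264 = (-1*(-3) - 5*1/8)*1264 = (3 - 5/8)*1264 = (19/8)*1264 = 3002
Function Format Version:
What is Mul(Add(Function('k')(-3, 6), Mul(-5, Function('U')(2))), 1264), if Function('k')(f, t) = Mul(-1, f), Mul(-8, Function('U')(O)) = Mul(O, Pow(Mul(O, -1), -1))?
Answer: 3002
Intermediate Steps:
Function('U')(O) = Rational(1, 8) (Function('U')(O) = Mul(Rational(-1, 8), Mul(O, Pow(Mul(O, -1), -1))) = Mul(Rational(-1, 8), Mul(O, Pow(Mul(-1, O), -1))) = Mul(Rational(-1, 8), Mul(O, Mul(-1, Pow(O, -1)))) = Mul(Rational(-1, 8), -1) = Rational(1, 8))
Mul(Add(Function('k')(-3, 6), Mul(-5, Function('U')(2))), 1264) = Mul(Add(Mul(-1, -3), Mul(-5, Rational(1, 8))), 1264) = Mul(Add(3, Rational(-5, 8)), 1264) = Mul(Rational(19, 8), 1264) = 3002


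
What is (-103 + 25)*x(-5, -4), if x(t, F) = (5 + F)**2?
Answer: -78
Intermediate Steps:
(-103 + 25)*x(-5, -4) = (-103 + 25)*(5 - 4)**2 = -78*1**2 = -78*1 = -78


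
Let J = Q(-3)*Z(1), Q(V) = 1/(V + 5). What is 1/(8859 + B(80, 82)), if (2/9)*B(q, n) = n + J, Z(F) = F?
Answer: 4/36921 ≈ 0.00010834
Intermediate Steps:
Q(V) = 1/(5 + V)
J = ½ (J = 1/(5 - 3) = 1/2 = (½)*1 = ½ ≈ 0.50000)
B(q, n) = 9/4 + 9*n/2 (B(q, n) = 9*(n + ½)/2 = 9*(½ + n)/2 = 9/4 + 9*n/2)
1/(8859 + B(80, 82)) = 1/(8859 + (9/4 + (9/2)*82)) = 1/(8859 + (9/4 + 369)) = 1/(8859 + 1485/4) = 1/(36921/4) = 4/36921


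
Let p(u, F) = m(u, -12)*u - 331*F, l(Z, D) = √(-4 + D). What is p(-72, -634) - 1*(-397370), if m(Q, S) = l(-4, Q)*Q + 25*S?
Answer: 628824 + 10368*I*√19 ≈ 6.2882e+5 + 45193.0*I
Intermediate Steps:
m(Q, S) = 25*S + Q*√(-4 + Q) (m(Q, S) = √(-4 + Q)*Q + 25*S = Q*√(-4 + Q) + 25*S = 25*S + Q*√(-4 + Q))
p(u, F) = -331*F + u*(-300 + u*√(-4 + u)) (p(u, F) = (25*(-12) + u*√(-4 + u))*u - 331*F = (-300 + u*√(-4 + u))*u - 331*F = u*(-300 + u*√(-4 + u)) - 331*F = -331*F + u*(-300 + u*√(-4 + u)))
p(-72, -634) - 1*(-397370) = (-331*(-634) - 72*(-300 - 72*√(-4 - 72))) - 1*(-397370) = (209854 - 72*(-300 - 144*I*√19)) + 397370 = (209854 + (21600 + 10368*I*√19)) + 397370 = (231454 + 10368*I*√19) + 397370 = 628824 + 10368*I*√19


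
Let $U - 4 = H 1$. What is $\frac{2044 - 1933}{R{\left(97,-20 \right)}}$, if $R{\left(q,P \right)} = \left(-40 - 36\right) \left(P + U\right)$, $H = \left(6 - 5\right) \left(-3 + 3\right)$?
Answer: $\frac{111}{1216} \approx 0.091283$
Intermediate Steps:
$H = 0$ ($H = 1 \cdot 0 = 0$)
$U = 4$ ($U = 4 + 0 \cdot 1 = 4 + 0 = 4$)
$R{\left(q,P \right)} = -304 - 76 P$ ($R{\left(q,P \right)} = \left(-40 - 36\right) \left(P + 4\right) = - 76 \left(4 + P\right) = -304 - 76 P$)
$\frac{2044 - 1933}{R{\left(97,-20 \right)}} = \frac{2044 - 1933}{-304 - -1520} = \frac{111}{-304 + 1520} = \frac{111}{1216}$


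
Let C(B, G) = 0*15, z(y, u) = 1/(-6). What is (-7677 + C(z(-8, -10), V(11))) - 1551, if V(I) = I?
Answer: -9228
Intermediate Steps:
z(y, u) = -⅙
C(B, G) = 0
(-7677 + C(z(-8, -10), V(11))) - 1551 = (-7677 + 0) - 1551 = -7677 - 1551 = -9228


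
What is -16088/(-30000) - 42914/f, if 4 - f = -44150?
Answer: -12022301/27596250 ≈ -0.43565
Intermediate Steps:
f = 44154 (f = 4 - 1*(-44150) = 4 + 44150 = 44154)
-16088/(-30000) - 42914/f = -16088/(-30000) - 42914/44154 = -16088*(-1/30000) - 42914*1/44154 = 2011/3750 - 21457/22077 = -12022301/27596250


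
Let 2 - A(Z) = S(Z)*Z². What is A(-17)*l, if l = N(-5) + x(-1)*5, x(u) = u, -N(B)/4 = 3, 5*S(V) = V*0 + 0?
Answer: -34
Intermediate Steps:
S(V) = 0 (S(V) = (V*0 + 0)/5 = (0 + 0)/5 = (⅕)*0 = 0)
N(B) = -12 (N(B) = -4*3 = -12)
A(Z) = 2 (A(Z) = 2 - 0*Z² = 2 - 1*0 = 2 + 0 = 2)
l = -17 (l = -12 - 1*5 = -12 - 5 = -17)
A(-17)*l = 2*(-17) = -34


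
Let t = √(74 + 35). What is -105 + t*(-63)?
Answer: -105 - 63*√109 ≈ -762.74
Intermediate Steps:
t = √109 ≈ 10.440
-105 + t*(-63) = -105 + √109*(-63) = -105 - 63*√109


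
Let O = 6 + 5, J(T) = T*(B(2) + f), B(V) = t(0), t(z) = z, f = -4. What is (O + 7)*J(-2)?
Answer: 144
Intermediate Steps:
B(V) = 0
J(T) = -4*T (J(T) = T*(0 - 4) = T*(-4) = -4*T)
O = 11
(O + 7)*J(-2) = (11 + 7)*(-4*(-2)) = 18*8 = 144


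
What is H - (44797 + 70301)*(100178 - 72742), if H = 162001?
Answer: -3157666727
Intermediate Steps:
H - (44797 + 70301)*(100178 - 72742) = 162001 - (44797 + 70301)*(100178 - 72742) = 162001 - 115098*27436 = 162001 - 1*3157828728 = 162001 - 3157828728 = -3157666727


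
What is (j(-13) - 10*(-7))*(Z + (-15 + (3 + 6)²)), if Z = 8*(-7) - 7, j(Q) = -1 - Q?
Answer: 246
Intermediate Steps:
Z = -63 (Z = -56 - 7 = -63)
(j(-13) - 10*(-7))*(Z + (-15 + (3 + 6)²)) = ((-1 - 1*(-13)) - 10*(-7))*(-63 + (-15 + (3 + 6)²)) = ((-1 + 13) + 70)*(-63 + (-15 + 9²)) = (12 + 70)*(-63 + (-15 + 81)) = 82*(-63 + 66) = 82*3 = 246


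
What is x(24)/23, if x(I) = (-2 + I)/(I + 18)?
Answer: 11/483 ≈ 0.022774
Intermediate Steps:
x(I) = (-2 + I)/(18 + I)
x(24)/23 = ((-2 + 24)/(18 + 24))/23 = (22/42)/23 = ((1/42)*22)/23 = (1/23)*(11/21) = 11/483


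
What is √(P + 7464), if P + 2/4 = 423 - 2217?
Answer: √22678/2 ≈ 75.296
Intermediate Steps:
P = -3589/2 (P = -½ + (423 - 2217) = -½ - 1794 = -3589/2 ≈ -1794.5)
√(P + 7464) = √(-3589/2 + 7464) = √(11339/2) = √22678/2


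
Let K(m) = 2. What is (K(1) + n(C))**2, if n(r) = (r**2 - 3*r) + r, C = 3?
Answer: 25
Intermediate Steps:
n(r) = r**2 - 2*r
(K(1) + n(C))**2 = (2 + 3*(-2 + 3))**2 = (2 + 3*1)**2 = (2 + 3)**2 = 5**2 = 25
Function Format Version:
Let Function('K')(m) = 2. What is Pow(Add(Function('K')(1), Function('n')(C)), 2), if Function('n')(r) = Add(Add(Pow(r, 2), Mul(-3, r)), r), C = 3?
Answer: 25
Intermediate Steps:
Function('n')(r) = Add(Pow(r, 2), Mul(-2, r))
Pow(Add(Function('K')(1), Function('n')(C)), 2) = Pow(Add(2, Mul(3, Add(-2, 3))), 2) = Pow(Add(2, Mul(3, 1)), 2) = Pow(Add(2, 3), 2) = Pow(5, 2) = 25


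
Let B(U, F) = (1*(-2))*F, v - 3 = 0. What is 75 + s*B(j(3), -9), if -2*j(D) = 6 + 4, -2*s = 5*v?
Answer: -60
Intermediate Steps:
v = 3 (v = 3 + 0 = 3)
s = -15/2 (s = -5*3/2 = -1/2*15 = -15/2 ≈ -7.5000)
j(D) = -5 (j(D) = -(6 + 4)/2 = -1/2*10 = -5)
B(U, F) = -2*F
75 + s*B(j(3), -9) = 75 - (-15)*(-9) = 75 - 15/2*18 = 75 - 135 = -60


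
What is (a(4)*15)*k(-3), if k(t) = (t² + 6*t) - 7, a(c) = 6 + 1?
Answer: -1680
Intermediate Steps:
a(c) = 7
k(t) = -7 + t² + 6*t
(a(4)*15)*k(-3) = (7*15)*(-7 + (-3)² + 6*(-3)) = 105*(-7 + 9 - 18) = 105*(-16) = -1680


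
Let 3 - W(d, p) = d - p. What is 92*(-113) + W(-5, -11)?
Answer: -10399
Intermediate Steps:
W(d, p) = 3 + p - d (W(d, p) = 3 - (d - p) = 3 + (p - d) = 3 + p - d)
92*(-113) + W(-5, -11) = 92*(-113) + (3 - 11 - 1*(-5)) = -10396 + (3 - 11 + 5) = -10396 - 3 = -10399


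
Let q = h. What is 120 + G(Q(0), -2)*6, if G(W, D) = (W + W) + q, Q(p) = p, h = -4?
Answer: 96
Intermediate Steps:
q = -4
G(W, D) = -4 + 2*W (G(W, D) = (W + W) - 4 = 2*W - 4 = -4 + 2*W)
120 + G(Q(0), -2)*6 = 120 + (-4 + 2*0)*6 = 120 + (-4 + 0)*6 = 120 - 4*6 = 120 - 24 = 96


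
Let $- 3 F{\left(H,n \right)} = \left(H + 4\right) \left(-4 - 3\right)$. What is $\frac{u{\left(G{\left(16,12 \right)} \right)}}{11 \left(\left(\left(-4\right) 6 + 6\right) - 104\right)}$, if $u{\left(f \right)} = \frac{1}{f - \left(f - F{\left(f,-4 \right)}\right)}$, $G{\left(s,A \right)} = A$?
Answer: $- \frac{3}{150304} \approx -1.996 \cdot 10^{-5}$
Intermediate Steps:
$F{\left(H,n \right)} = \frac{28}{3} + \frac{7 H}{3}$ ($F{\left(H,n \right)} = - \frac{\left(H + 4\right) \left(-4 - 3\right)}{3} = - \frac{\left(4 + H\right) \left(-7\right)}{3} = - \frac{-28 - 7 H}{3} = \frac{28}{3} + \frac{7 H}{3}$)
$u{\left(f \right)} = \frac{1}{\frac{28}{3} + \frac{7 f}{3}}$ ($u{\left(f \right)} = \frac{1}{f + \left(\left(\frac{28}{3} + \frac{7 f}{3}\right) - f\right)} = \frac{1}{f + \left(\frac{28}{3} + \frac{4 f}{3}\right)} = \frac{1}{\frac{28}{3} + \frac{7 f}{3}}$)
$\frac{u{\left(G{\left(16,12 \right)} \right)}}{11 \left(\left(\left(-4\right) 6 + 6\right) - 104\right)} = \frac{\frac{3}{7} \frac{1}{4 + 12}}{11 \left(\left(\left(-4\right) 6 + 6\right) - 104\right)} = \frac{\frac{3}{7} \cdot \frac{1}{16}}{11 \left(\left(-24 + 6\right) - 104\right)} = \frac{\frac{3}{7} \cdot \frac{1}{16}}{11 \left(-18 - 104\right)} = \frac{3}{112 \cdot 11 \left(-122\right)} = \frac{3}{112 \left(-1342\right)} = \frac{3}{112} \left(- \frac{1}{1342}\right) = - \frac{3}{150304}$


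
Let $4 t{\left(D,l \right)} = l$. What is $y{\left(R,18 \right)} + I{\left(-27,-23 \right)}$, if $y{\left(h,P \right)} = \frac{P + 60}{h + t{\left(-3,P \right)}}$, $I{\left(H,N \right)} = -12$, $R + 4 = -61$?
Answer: $- \frac{1608}{121} \approx -13.289$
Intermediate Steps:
$R = -65$ ($R = -4 - 61 = -65$)
$t{\left(D,l \right)} = \frac{l}{4}$
$y{\left(h,P \right)} = \frac{60 + P}{h + \frac{P}{4}}$ ($y{\left(h,P \right)} = \frac{P + 60}{h + \frac{P}{4}} = \frac{60 + P}{h + \frac{P}{4}}$)
$y{\left(R,18 \right)} + I{\left(-27,-23 \right)} = \frac{4 \left(60 + 18\right)}{18 + 4 \left(-65\right)} - 12 = 4 \frac{1}{18 - 260} \cdot 78 - 12 = 4 \frac{1}{-242} \cdot 78 - 12 = 4 \left(- \frac{1}{242}\right) 78 - 12 = - \frac{156}{121} - 12 = - \frac{1608}{121}$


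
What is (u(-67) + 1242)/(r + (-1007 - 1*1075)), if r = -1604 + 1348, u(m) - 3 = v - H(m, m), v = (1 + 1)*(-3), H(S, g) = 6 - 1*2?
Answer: -1235/2338 ≈ -0.52823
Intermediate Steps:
H(S, g) = 4 (H(S, g) = 6 - 2 = 4)
v = -6 (v = 2*(-3) = -6)
u(m) = -7 (u(m) = 3 + (-6 - 1*4) = 3 + (-6 - 4) = 3 - 10 = -7)
r = -256
(u(-67) + 1242)/(r + (-1007 - 1*1075)) = (-7 + 1242)/(-256 + (-1007 - 1*1075)) = 1235/(-256 + (-1007 - 1075)) = 1235/(-256 - 2082) = 1235/(-2338) = 1235*(-1/2338) = -1235/2338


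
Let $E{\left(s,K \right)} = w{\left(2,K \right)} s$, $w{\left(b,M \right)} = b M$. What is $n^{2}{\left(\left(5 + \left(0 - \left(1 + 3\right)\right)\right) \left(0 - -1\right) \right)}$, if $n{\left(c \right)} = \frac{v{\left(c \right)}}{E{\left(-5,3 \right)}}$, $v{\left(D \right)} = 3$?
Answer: $\frac{1}{100} \approx 0.01$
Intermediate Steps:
$w{\left(b,M \right)} = M b$
$E{\left(s,K \right)} = 2 K s$ ($E{\left(s,K \right)} = K 2 s = 2 K s$)
$n{\left(c \right)} = - \frac{1}{10}$ ($n{\left(c \right)} = \frac{3}{2 \cdot 3 \left(-5\right)} = \frac{3}{-30} = 3 \left(- \frac{1}{30}\right) = - \frac{1}{10}$)
$n^{2}{\left(\left(5 + \left(0 - \left(1 + 3\right)\right)\right) \left(0 - -1\right) \right)} = \left(- \frac{1}{10}\right)^{2} = \frac{1}{100}$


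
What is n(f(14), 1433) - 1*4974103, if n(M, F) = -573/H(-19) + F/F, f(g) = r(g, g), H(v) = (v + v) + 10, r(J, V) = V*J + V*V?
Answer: -139274283/28 ≈ -4.9741e+6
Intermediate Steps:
r(J, V) = V² + J*V (r(J, V) = J*V + V² = V² + J*V)
H(v) = 10 + 2*v (H(v) = 2*v + 10 = 10 + 2*v)
f(g) = 2*g² (f(g) = g*(g + g) = g*(2*g) = 2*g²)
n(M, F) = 601/28 (n(M, F) = -573/(10 + 2*(-19)) + F/F = -573/(10 - 38) + 1 = -573/(-28) + 1 = -573*(-1/28) + 1 = 573/28 + 1 = 601/28)
n(f(14), 1433) - 1*4974103 = 601/28 - 1*4974103 = 601/28 - 4974103 = -139274283/28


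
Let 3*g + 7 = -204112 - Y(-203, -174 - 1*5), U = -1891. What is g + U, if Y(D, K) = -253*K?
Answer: -255079/3 ≈ -85026.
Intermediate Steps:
g = -249406/3 (g = -7/3 + (-204112 - (-253)*(-174 - 1*5))/3 = -7/3 + (-204112 - (-253)*(-174 - 5))/3 = -7/3 + (-204112 - (-253)*(-179))/3 = -7/3 + (-204112 - 1*45287)/3 = -7/3 + (-204112 - 45287)/3 = -7/3 + (1/3)*(-249399) = -7/3 - 83133 = -249406/3 ≈ -83135.)
g + U = -249406/3 - 1891 = -255079/3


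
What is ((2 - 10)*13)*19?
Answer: -1976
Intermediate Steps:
((2 - 10)*13)*19 = -8*13*19 = -104*19 = -1976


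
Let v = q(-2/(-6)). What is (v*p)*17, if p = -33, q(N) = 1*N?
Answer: -187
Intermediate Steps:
q(N) = N
v = ⅓ (v = -2/(-6) = -2*(-⅙) = ⅓ ≈ 0.33333)
(v*p)*17 = ((⅓)*(-33))*17 = -11*17 = -187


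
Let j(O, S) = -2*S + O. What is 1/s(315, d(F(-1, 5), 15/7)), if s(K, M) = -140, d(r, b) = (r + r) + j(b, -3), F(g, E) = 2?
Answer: -1/140 ≈ -0.0071429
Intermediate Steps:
j(O, S) = O - 2*S
d(r, b) = 6 + b + 2*r (d(r, b) = (r + r) + (b - 2*(-3)) = 2*r + (b + 6) = 2*r + (6 + b) = 6 + b + 2*r)
1/s(315, d(F(-1, 5), 15/7)) = 1/(-140) = -1/140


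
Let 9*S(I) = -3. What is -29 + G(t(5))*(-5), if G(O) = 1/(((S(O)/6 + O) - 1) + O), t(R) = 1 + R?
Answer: -5803/197 ≈ -29.457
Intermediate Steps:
S(I) = -⅓ (S(I) = (⅑)*(-3) = -⅓)
G(O) = 1/(-19/18 + 2*O) (G(O) = 1/(((-⅓/6 + O) - 1) + O) = 1/(((-⅓*⅙ + O) - 1) + O) = 1/(((-1/18 + O) - 1) + O) = 1/((-19/18 + O) + O) = 1/(-19/18 + 2*O))
-29 + G(t(5))*(-5) = -29 + (18/(-19 + 36*(1 + 5)))*(-5) = -29 + (18/(-19 + 36*6))*(-5) = -29 + (18/(-19 + 216))*(-5) = -29 + (18/197)*(-5) = -29 - 90/197 = -5803/197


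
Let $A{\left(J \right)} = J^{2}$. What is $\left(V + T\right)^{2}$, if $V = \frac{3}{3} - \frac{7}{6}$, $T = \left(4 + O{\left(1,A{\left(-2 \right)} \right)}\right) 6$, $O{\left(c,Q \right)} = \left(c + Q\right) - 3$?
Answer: $\frac{46225}{36} \approx 1284.0$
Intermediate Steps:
$O{\left(c,Q \right)} = -3 + Q + c$ ($O{\left(c,Q \right)} = \left(Q + c\right) - 3 = -3 + Q + c$)
$T = 36$ ($T = \left(4 + \left(-3 + \left(-2\right)^{2} + 1\right)\right) 6 = \left(4 + \left(-3 + 4 + 1\right)\right) 6 = \left(4 + 2\right) 6 = 6 \cdot 6 = 36$)
$V = - \frac{1}{6}$ ($V = 3 \cdot \frac{1}{3} - \frac{7}{6} = 1 - \frac{7}{6} = - \frac{1}{6} \approx -0.16667$)
$\left(V + T\right)^{2} = \left(- \frac{1}{6} + 36\right)^{2} = \left(\frac{215}{6}\right)^{2} = \frac{46225}{36}$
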